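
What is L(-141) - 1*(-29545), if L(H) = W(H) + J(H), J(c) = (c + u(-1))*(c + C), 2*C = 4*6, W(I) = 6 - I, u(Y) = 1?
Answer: 47752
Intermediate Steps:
C = 12 (C = (4*6)/2 = (½)*24 = 12)
J(c) = (1 + c)*(12 + c) (J(c) = (c + 1)*(c + 12) = (1 + c)*(12 + c))
L(H) = 18 + H² + 12*H (L(H) = (6 - H) + (12 + H² + 13*H) = 18 + H² + 12*H)
L(-141) - 1*(-29545) = (18 + (-141)² + 12*(-141)) - 1*(-29545) = (18 + 19881 - 1692) + 29545 = 18207 + 29545 = 47752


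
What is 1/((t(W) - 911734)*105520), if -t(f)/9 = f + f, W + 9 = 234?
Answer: -1/96633527680 ≈ -1.0348e-11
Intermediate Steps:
W = 225 (W = -9 + 234 = 225)
t(f) = -18*f (t(f) = -9*(f + f) = -18*f)
1/((t(W) - 911734)*105520) = 1/(-18*225 - 911734*105520) = (1/105520)/(-4050 - 911734) = (1/105520)/(-915784) = -1/915784*1/105520 = -1/96633527680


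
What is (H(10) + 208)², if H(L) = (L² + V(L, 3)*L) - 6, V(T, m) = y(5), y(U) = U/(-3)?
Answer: 732736/9 ≈ 81415.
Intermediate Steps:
y(U) = -U/3 (y(U) = U*(-⅓) = -U/3)
V(T, m) = -5/3 (V(T, m) = -⅓*5 = -5/3)
H(L) = -6 + L² - 5*L/3 (H(L) = (L² - 5*L/3) - 6 = -6 + L² - 5*L/3)
(H(10) + 208)² = ((-6 + 10² - 5/3*10) + 208)² = ((-6 + 100 - 50/3) + 208)² = (232/3 + 208)² = (856/3)² = 732736/9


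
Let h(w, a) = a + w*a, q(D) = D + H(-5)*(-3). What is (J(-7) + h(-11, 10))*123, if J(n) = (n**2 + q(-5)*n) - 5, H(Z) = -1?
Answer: -5166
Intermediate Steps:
q(D) = 3 + D (q(D) = D - 1*(-3) = D + 3 = 3 + D)
h(w, a) = a + a*w
J(n) = -5 + n**2 - 2*n (J(n) = (n**2 + (3 - 5)*n) - 5 = (n**2 - 2*n) - 5 = -5 + n**2 - 2*n)
(J(-7) + h(-11, 10))*123 = ((-5 + (-7)**2 - 2*(-7)) + 10*(1 - 11))*123 = ((-5 + 49 + 14) + 10*(-10))*123 = (58 - 100)*123 = -42*123 = -5166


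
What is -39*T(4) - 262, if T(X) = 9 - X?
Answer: -457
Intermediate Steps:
-39*T(4) - 262 = -39*(9 - 1*4) - 262 = -39*(9 - 4) - 262 = -39*5 - 262 = -195 - 262 = -457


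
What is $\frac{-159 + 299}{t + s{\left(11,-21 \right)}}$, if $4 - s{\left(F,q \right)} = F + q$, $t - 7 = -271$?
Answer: $- \frac{14}{25} \approx -0.56$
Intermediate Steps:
$t = -264$ ($t = 7 - 271 = -264$)
$s{\left(F,q \right)} = 4 - F - q$ ($s{\left(F,q \right)} = 4 - \left(F + q\right) = 4 - F - q$)
$\frac{-159 + 299}{t + s{\left(11,-21 \right)}} = \frac{-159 + 299}{-264 - -14} = \frac{140}{-264 + \left(4 - 11 + 21\right)} = \frac{140}{-264 + 14} = \frac{140}{-250} = 140 \left(- \frac{1}{250}\right) = - \frac{14}{25}$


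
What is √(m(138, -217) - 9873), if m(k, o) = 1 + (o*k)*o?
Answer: √6488410 ≈ 2547.2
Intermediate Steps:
m(k, o) = 1 + k*o² (m(k, o) = 1 + (k*o)*o = 1 + k*o²)
√(m(138, -217) - 9873) = √((1 + 138*(-217)²) - 9873) = √((1 + 138*47089) - 9873) = √((1 + 6498282) - 9873) = √(6498283 - 9873) = √6488410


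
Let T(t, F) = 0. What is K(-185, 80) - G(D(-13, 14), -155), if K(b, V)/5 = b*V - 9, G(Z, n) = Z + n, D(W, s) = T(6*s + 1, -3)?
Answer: -73890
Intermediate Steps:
D(W, s) = 0
K(b, V) = -45 + 5*V*b (K(b, V) = 5*(b*V - 9) = 5*(V*b - 9) = 5*(-9 + V*b) = -45 + 5*V*b)
K(-185, 80) - G(D(-13, 14), -155) = (-45 + 5*80*(-185)) - (0 - 155) = (-45 - 74000) - 1*(-155) = -74045 + 155 = -73890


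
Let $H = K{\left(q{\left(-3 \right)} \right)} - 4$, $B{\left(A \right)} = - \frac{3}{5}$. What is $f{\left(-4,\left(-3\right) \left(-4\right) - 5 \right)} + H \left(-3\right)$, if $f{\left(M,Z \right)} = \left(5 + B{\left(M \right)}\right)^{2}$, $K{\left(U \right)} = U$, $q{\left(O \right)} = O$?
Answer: $\frac{1009}{25} \approx 40.36$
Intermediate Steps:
$B{\left(A \right)} = - \frac{3}{5}$ ($B{\left(A \right)} = \left(-3\right) \frac{1}{5} = - \frac{3}{5}$)
$f{\left(M,Z \right)} = \frac{484}{25}$ ($f{\left(M,Z \right)} = \left(5 - \frac{3}{5}\right)^{2} = \left(\frac{22}{5}\right)^{2} = \frac{484}{25}$)
$H = -7$ ($H = -3 - 4 = -7$)
$f{\left(-4,\left(-3\right) \left(-4\right) - 5 \right)} + H \left(-3\right) = \frac{484}{25} - -21 = \frac{484}{25} + 21 = \frac{1009}{25}$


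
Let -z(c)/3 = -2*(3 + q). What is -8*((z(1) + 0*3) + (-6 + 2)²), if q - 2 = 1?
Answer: -416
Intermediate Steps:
q = 3 (q = 2 + 1 = 3)
z(c) = 36 (z(c) = -(-6)*(3 + 3) = -(-6)*6 = -3*(-12) = 36)
-8*((z(1) + 0*3) + (-6 + 2)²) = -8*((36 + 0*3) + (-6 + 2)²) = -8*((36 + 0) + (-4)²) = -8*(36 + 16) = -8*52 = -416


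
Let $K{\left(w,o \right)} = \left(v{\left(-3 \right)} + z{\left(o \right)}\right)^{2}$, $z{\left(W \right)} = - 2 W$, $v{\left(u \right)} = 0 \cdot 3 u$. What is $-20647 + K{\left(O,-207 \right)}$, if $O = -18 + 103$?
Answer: $150749$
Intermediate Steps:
$O = 85$
$v{\left(u \right)} = 0$ ($v{\left(u \right)} = 0 u = 0$)
$K{\left(w,o \right)} = 4 o^{2}$ ($K{\left(w,o \right)} = \left(0 - 2 o\right)^{2} = \left(- 2 o\right)^{2} = 4 o^{2}$)
$-20647 + K{\left(O,-207 \right)} = -20647 + 4 \left(-207\right)^{2} = -20647 + 4 \cdot 42849 = -20647 + 171396 = 150749$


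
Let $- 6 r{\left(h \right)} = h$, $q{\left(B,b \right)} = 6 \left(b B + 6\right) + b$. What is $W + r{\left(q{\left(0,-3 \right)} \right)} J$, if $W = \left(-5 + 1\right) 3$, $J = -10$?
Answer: $43$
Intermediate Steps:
$q{\left(B,b \right)} = 36 + b + 6 B b$ ($q{\left(B,b \right)} = 6 \left(B b + 6\right) + b = 6 \left(6 + B b\right) + b = \left(36 + 6 B b\right) + b = 36 + b + 6 B b$)
$r{\left(h \right)} = - \frac{h}{6}$
$W = -12$ ($W = \left(-4\right) 3 = -12$)
$W + r{\left(q{\left(0,-3 \right)} \right)} J = -12 + - \frac{36 - 3 + 6 \cdot 0 \left(-3\right)}{6} \left(-10\right) = -12 + - \frac{36 - 3 + 0}{6} \left(-10\right) = -12 + \left(- \frac{1}{6}\right) 33 \left(-10\right) = -12 - -55 = -12 + 55 = 43$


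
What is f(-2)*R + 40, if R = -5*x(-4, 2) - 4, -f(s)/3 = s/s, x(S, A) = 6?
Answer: 142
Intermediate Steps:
f(s) = -3 (f(s) = -3*s/s = -3*1 = -3)
R = -34 (R = -5*6 - 4 = -30 - 4 = -34)
f(-2)*R + 40 = -3*(-34) + 40 = 102 + 40 = 142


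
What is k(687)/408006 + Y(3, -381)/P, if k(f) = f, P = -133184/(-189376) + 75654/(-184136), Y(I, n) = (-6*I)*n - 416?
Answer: 238682030004633443/10834383766830 ≈ 22030.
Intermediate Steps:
Y(I, n) = -416 - 6*I*n (Y(I, n) = -6*I*n - 416 = -416 - 6*I*n)
P = 79663415/272429212 (P = -133184*(-1/189376) + 75654*(-1/184136) = 2081/2959 - 37827/92068 = 79663415/272429212 ≈ 0.29242)
k(687)/408006 + Y(3, -381)/P = 687/408006 + (-416 - 6*3*(-381))/(79663415/272429212) = 687*(1/408006) + (-416 + 6858)*(272429212/79663415) = 229/136002 + 6442*(272429212/79663415) = 229/136002 + 1754988983704/79663415 = 238682030004633443/10834383766830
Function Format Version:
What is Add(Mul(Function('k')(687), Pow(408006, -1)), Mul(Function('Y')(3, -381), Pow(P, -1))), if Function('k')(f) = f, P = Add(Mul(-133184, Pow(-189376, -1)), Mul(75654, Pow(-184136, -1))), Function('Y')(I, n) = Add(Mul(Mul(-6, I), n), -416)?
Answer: Rational(238682030004633443, 10834383766830) ≈ 22030.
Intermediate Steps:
Function('Y')(I, n) = Add(-416, Mul(-6, I, n)) (Function('Y')(I, n) = Add(Mul(-6, I, n), -416) = Add(-416, Mul(-6, I, n)))
P = Rational(79663415, 272429212) (P = Add(Mul(-133184, Rational(-1, 189376)), Mul(75654, Rational(-1, 184136))) = Add(Rational(2081, 2959), Rational(-37827, 92068)) = Rational(79663415, 272429212) ≈ 0.29242)
Add(Mul(Function('k')(687), Pow(408006, -1)), Mul(Function('Y')(3, -381), Pow(P, -1))) = Add(Mul(687, Pow(408006, -1)), Mul(Add(-416, Mul(-6, 3, -381)), Pow(Rational(79663415, 272429212), -1))) = Add(Mul(687, Rational(1, 408006)), Mul(Add(-416, 6858), Rational(272429212, 79663415))) = Add(Rational(229, 136002), Mul(6442, Rational(272429212, 79663415))) = Add(Rational(229, 136002), Rational(1754988983704, 79663415)) = Rational(238682030004633443, 10834383766830)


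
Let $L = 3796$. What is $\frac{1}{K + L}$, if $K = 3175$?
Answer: $\frac{1}{6971} \approx 0.00014345$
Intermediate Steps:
$\frac{1}{K + L} = \frac{1}{3175 + 3796} = \frac{1}{6971}$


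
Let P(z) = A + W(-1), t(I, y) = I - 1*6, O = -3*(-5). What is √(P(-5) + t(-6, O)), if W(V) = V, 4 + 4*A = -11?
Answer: I*√67/2 ≈ 4.0927*I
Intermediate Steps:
A = -15/4 (A = -1 + (¼)*(-11) = -1 - 11/4 = -15/4 ≈ -3.7500)
O = 15
t(I, y) = -6 + I (t(I, y) = I - 6 = -6 + I)
P(z) = -19/4 (P(z) = -15/4 - 1 = -19/4)
√(P(-5) + t(-6, O)) = √(-19/4 + (-6 - 6)) = √(-19/4 - 12) = √(-67/4) = I*√67/2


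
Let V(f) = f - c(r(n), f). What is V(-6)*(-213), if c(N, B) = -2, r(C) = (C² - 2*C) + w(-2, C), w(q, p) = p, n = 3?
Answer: 852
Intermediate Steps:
r(C) = C² - C (r(C) = (C² - 2*C) + C = C² - C)
V(f) = 2 + f (V(f) = f - 1*(-2) = f + 2 = 2 + f)
V(-6)*(-213) = (2 - 6)*(-213) = -4*(-213) = 852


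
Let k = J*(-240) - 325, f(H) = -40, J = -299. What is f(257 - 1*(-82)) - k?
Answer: -71475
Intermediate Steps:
k = 71435 (k = -299*(-240) - 325 = 71760 - 325 = 71435)
f(257 - 1*(-82)) - k = -40 - 1*71435 = -40 - 71435 = -71475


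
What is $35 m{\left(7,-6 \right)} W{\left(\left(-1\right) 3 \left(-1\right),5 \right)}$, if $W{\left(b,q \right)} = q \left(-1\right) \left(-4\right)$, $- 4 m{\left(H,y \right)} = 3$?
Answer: $-525$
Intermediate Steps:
$m{\left(H,y \right)} = - \frac{3}{4}$ ($m{\left(H,y \right)} = \left(- \frac{1}{4}\right) 3 = - \frac{3}{4}$)
$W{\left(b,q \right)} = 4 q$ ($W{\left(b,q \right)} = - q \left(-4\right) = 4 q$)
$35 m{\left(7,-6 \right)} W{\left(\left(-1\right) 3 \left(-1\right),5 \right)} = 35 \left(- \frac{3}{4}\right) 4 \cdot 5 = \left(- \frac{105}{4}\right) 20 = -525$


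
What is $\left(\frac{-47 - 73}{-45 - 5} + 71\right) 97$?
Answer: $\frac{35599}{5} \approx 7119.8$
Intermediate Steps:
$\left(\frac{-47 - 73}{-45 - 5} + 71\right) 97 = \left(- \frac{120}{-45 - 5} + 71\right) 97 = \left(- \frac{120}{-50} + 71\right) 97 = \left(\left(-120\right) \left(- \frac{1}{50}\right) + 71\right) 97 = \left(\frac{12}{5} + 71\right) 97 = \frac{367}{5} \cdot 97 = \frac{35599}{5}$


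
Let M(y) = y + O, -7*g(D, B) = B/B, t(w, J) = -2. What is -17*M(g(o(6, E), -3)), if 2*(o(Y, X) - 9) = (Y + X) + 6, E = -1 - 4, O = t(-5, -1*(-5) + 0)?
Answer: 255/7 ≈ 36.429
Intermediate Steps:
O = -2
E = -5
o(Y, X) = 12 + X/2 + Y/2 (o(Y, X) = 9 + ((Y + X) + 6)/2 = 9 + ((X + Y) + 6)/2 = 9 + (6 + X + Y)/2 = 9 + (3 + X/2 + Y/2) = 12 + X/2 + Y/2)
g(D, B) = -⅐ (g(D, B) = -B/(7*B) = -⅐*1 = -⅐)
M(y) = -2 + y (M(y) = y - 2 = -2 + y)
-17*M(g(o(6, E), -3)) = -17*(-2 - ⅐) = -17*(-15/7) = 255/7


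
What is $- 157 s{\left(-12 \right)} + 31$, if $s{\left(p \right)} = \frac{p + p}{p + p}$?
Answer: $-126$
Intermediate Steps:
$s{\left(p \right)} = 1$ ($s{\left(p \right)} = \frac{2 p}{2 p} = 2 p \frac{1}{2 p} = 1$)
$- 157 s{\left(-12 \right)} + 31 = \left(-157\right) 1 + 31 = -157 + 31 = -126$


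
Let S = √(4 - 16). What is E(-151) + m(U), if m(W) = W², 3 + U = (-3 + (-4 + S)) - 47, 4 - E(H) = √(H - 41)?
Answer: 3241 - 236*I*√3 ≈ 3241.0 - 408.76*I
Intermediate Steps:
S = 2*I*√3 (S = √(-12) = 2*I*√3 ≈ 3.4641*I)
E(H) = 4 - √(-41 + H) (E(H) = 4 - √(H - 41) = 4 - √(-41 + H))
U = -57 + 2*I*√3 (U = -3 + ((-3 + (-4 + 2*I*√3)) - 47) = -3 + ((-7 + 2*I*√3) - 47) = -3 + (-54 + 2*I*√3) = -57 + 2*I*√3 ≈ -57.0 + 3.4641*I)
E(-151) + m(U) = (4 - √(-41 - 151)) + (-57 + 2*I*√3)² = (4 - √(-192)) + (-57 + 2*I*√3)² = (4 - 8*I*√3) + (-57 + 2*I*√3)² = 4 + (-57 + 2*I*√3)² - 8*I*√3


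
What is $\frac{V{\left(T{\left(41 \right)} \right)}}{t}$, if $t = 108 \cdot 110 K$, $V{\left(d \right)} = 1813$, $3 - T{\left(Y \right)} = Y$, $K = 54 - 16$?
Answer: $\frac{1813}{451440} \approx 0.004016$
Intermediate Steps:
$K = 38$
$T{\left(Y \right)} = 3 - Y$
$t = 451440$ ($t = 108 \cdot 110 \cdot 38 = 11880 \cdot 38 = 451440$)
$\frac{V{\left(T{\left(41 \right)} \right)}}{t} = \frac{1813}{451440}$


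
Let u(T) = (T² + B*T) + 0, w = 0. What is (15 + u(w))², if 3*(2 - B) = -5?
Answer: 225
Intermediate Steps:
B = 11/3 (B = 2 - ⅓*(-5) = 2 + 5/3 = 11/3 ≈ 3.6667)
u(T) = T² + 11*T/3 (u(T) = (T² + 11*T/3) + 0 = T² + 11*T/3)
(15 + u(w))² = (15 + (⅓)*0*(11 + 3*0))² = (15 + (⅓)*0*(11 + 0))² = (15 + (⅓)*0*11)² = (15 + 0)² = 15² = 225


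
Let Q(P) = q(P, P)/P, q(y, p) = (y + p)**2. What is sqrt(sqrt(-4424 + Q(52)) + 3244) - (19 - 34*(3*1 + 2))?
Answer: 151 + sqrt(3244 + 2*I*sqrt(1054)) ≈ 207.96 + 0.56998*I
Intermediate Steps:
q(y, p) = (p + y)**2
Q(P) = 4*P (Q(P) = (P + P)**2/P = (2*P)**2/P = (4*P**2)/P = 4*P)
sqrt(sqrt(-4424 + Q(52)) + 3244) - (19 - 34*(3*1 + 2)) = sqrt(sqrt(-4424 + 4*52) + 3244) - (19 - 34*(3*1 + 2)) = sqrt(sqrt(-4424 + 208) + 3244) - (19 - 34*(3 + 2)) = sqrt(sqrt(-4216) + 3244) - (19 - 34*5) = sqrt(2*I*sqrt(1054) + 3244) - (19 - 170) = sqrt(3244 + 2*I*sqrt(1054)) - 1*(-151) = sqrt(3244 + 2*I*sqrt(1054)) + 151 = 151 + sqrt(3244 + 2*I*sqrt(1054))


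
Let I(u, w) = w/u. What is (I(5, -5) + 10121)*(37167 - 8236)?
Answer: 292781720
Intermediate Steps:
(I(5, -5) + 10121)*(37167 - 8236) = (-5/5 + 10121)*(37167 - 8236) = (-5*1/5 + 10121)*28931 = (-1 + 10121)*28931 = 10120*28931 = 292781720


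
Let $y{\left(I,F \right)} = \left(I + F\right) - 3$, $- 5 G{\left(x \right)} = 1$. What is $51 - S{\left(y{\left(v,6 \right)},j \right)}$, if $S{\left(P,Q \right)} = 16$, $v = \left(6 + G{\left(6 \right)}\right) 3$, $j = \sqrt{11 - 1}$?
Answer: $35$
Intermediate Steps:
$G{\left(x \right)} = - \frac{1}{5}$ ($G{\left(x \right)} = \left(- \frac{1}{5}\right) 1 = - \frac{1}{5}$)
$j = \sqrt{10} \approx 3.1623$
$v = \frac{87}{5}$ ($v = \left(6 - \frac{1}{5}\right) 3 = \frac{29}{5} \cdot 3 = \frac{87}{5} \approx 17.4$)
$y{\left(I,F \right)} = -3 + F + I$ ($y{\left(I,F \right)} = \left(F + I\right) - 3 = -3 + F + I$)
$51 - S{\left(y{\left(v,6 \right)},j \right)} = 51 - 16 = 35$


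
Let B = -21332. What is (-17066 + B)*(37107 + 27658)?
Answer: -2486846470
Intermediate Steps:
(-17066 + B)*(37107 + 27658) = (-17066 - 21332)*(37107 + 27658) = -38398*64765 = -2486846470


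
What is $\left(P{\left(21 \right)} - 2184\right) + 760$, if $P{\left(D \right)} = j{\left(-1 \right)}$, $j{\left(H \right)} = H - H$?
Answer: $-1424$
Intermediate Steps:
$j{\left(H \right)} = 0$
$P{\left(D \right)} = 0$
$\left(P{\left(21 \right)} - 2184\right) + 760 = \left(0 - 2184\right) + 760 = -2184 + 760 = -1424$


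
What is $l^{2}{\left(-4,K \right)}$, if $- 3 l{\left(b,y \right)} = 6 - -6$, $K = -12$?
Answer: $16$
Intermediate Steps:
$l{\left(b,y \right)} = -4$ ($l{\left(b,y \right)} = - \frac{6 - -6}{3} = - \frac{6 + 6}{3} = \left(- \frac{1}{3}\right) 12 = -4$)
$l^{2}{\left(-4,K \right)} = \left(-4\right)^{2} = 16$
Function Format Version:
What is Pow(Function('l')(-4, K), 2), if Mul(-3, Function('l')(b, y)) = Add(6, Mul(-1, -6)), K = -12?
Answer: 16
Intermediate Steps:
Function('l')(b, y) = -4 (Function('l')(b, y) = Mul(Rational(-1, 3), Add(6, Mul(-1, -6))) = Mul(Rational(-1, 3), Add(6, 6)) = Mul(Rational(-1, 3), 12) = -4)
Pow(Function('l')(-4, K), 2) = Pow(-4, 2) = 16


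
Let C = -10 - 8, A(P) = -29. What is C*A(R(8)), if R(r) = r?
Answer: 522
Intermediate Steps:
C = -18
C*A(R(8)) = -18*(-29) = 522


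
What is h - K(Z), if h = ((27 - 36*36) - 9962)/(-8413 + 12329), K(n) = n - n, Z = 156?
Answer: -1021/356 ≈ -2.8680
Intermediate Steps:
K(n) = 0
h = -1021/356 (h = ((27 - 1296) - 9962)/3916 = (-1269 - 9962)*(1/3916) = -11231*1/3916 = -1021/356 ≈ -2.8680)
h - K(Z) = -1021/356 - 1*0 = -1021/356 + 0 = -1021/356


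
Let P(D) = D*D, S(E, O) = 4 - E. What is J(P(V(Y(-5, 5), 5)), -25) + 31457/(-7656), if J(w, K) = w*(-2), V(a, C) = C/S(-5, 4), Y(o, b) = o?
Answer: -976939/206712 ≈ -4.7261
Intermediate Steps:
V(a, C) = C/9 (V(a, C) = C/(4 - 1*(-5)) = C/(4 + 5) = C/9)
P(D) = D**2
J(w, K) = -2*w
J(P(V(Y(-5, 5), 5)), -25) + 31457/(-7656) = -2*((1/9)*5)**2 + 31457/(-7656) = -2*(5/9)**2 + 31457*(-1/7656) = -2*25/81 - 31457/7656 = -50/81 - 31457/7656 = -976939/206712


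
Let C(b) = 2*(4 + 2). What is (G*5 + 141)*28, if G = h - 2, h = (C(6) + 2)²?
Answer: 31108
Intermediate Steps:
C(b) = 12 (C(b) = 2*6 = 12)
h = 196 (h = (12 + 2)² = 14² = 196)
G = 194 (G = 196 - 2 = 194)
(G*5 + 141)*28 = (194*5 + 141)*28 = (970 + 141)*28 = 1111*28 = 31108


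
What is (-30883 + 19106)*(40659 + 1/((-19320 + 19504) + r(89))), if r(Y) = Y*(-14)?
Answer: -508529175889/1062 ≈ -4.7884e+8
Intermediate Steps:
r(Y) = -14*Y
(-30883 + 19106)*(40659 + 1/((-19320 + 19504) + r(89))) = (-30883 + 19106)*(40659 + 1/((-19320 + 19504) - 14*89)) = -11777*(40659 + 1/(184 - 1246)) = -11777*(40659 + 1/(-1062)) = -11777*(40659 - 1/1062) = -11777*43179857/1062 = -508529175889/1062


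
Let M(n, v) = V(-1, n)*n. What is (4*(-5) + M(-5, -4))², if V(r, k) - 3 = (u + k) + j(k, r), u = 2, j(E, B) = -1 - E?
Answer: 1600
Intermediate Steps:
V(r, k) = 4 (V(r, k) = 3 + ((2 + k) + (-1 - k)) = 3 + 1 = 4)
M(n, v) = 4*n
(4*(-5) + M(-5, -4))² = (4*(-5) + 4*(-5))² = (-20 - 20)² = (-40)² = 1600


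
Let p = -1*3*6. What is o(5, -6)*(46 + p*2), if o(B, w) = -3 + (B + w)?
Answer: -40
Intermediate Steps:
p = -18 (p = -3*6 = -18)
o(B, w) = -3 + B + w
o(5, -6)*(46 + p*2) = (-3 + 5 - 6)*(46 - 18*2) = -4*(46 - 36) = -4*10 = -40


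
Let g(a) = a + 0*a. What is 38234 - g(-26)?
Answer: 38260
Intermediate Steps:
g(a) = a (g(a) = a + 0 = a)
38234 - g(-26) = 38234 - 1*(-26) = 38234 + 26 = 38260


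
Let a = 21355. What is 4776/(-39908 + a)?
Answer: -4776/18553 ≈ -0.25742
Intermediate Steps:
4776/(-39908 + a) = 4776/(-39908 + 21355) = 4776/(-18553) = 4776*(-1/18553) = -4776/18553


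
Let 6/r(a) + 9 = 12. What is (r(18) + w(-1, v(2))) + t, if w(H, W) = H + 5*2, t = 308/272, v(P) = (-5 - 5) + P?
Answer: 825/68 ≈ 12.132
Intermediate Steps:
v(P) = -10 + P
r(a) = 2 (r(a) = 6/(-9 + 12) = 6/3 = 6*(⅓) = 2)
t = 77/68 (t = 308*(1/272) = 77/68 ≈ 1.1324)
w(H, W) = 10 + H (w(H, W) = H + 10 = 10 + H)
(r(18) + w(-1, v(2))) + t = (2 + (10 - 1)) + 77/68 = (2 + 9) + 77/68 = 11 + 77/68 = 825/68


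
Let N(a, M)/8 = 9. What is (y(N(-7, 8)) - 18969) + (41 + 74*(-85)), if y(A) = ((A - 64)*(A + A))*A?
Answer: 57726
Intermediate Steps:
N(a, M) = 72 (N(a, M) = 8*9 = 72)
y(A) = 2*A²*(-64 + A) (y(A) = ((-64 + A)*(2*A))*A = (2*A*(-64 + A))*A = 2*A²*(-64 + A))
(y(N(-7, 8)) - 18969) + (41 + 74*(-85)) = (2*72²*(-64 + 72) - 18969) + (41 + 74*(-85)) = (2*5184*8 - 18969) + (41 - 6290) = (82944 - 18969) - 6249 = 63975 - 6249 = 57726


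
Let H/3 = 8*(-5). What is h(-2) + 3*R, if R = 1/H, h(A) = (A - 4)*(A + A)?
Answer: 959/40 ≈ 23.975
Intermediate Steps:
H = -120 (H = 3*(8*(-5)) = 3*(-40) = -120)
h(A) = 2*A*(-4 + A) (h(A) = (-4 + A)*(2*A) = 2*A*(-4 + A))
R = -1/120 (R = 1/(-120) = -1/120 ≈ -0.0083333)
h(-2) + 3*R = 2*(-2)*(-4 - 2) + 3*(-1/120) = 2*(-2)*(-6) - 1/40 = 24 - 1/40 = 959/40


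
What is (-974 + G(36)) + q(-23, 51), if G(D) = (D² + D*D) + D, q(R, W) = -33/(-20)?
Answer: 33113/20 ≈ 1655.7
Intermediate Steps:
q(R, W) = 33/20 (q(R, W) = -33*(-1/20) = 33/20)
G(D) = D + 2*D² (G(D) = (D² + D²) + D = 2*D² + D = D + 2*D²)
(-974 + G(36)) + q(-23, 51) = (-974 + 36*(1 + 2*36)) + 33/20 = (-974 + 36*(1 + 72)) + 33/20 = (-974 + 36*73) + 33/20 = (-974 + 2628) + 33/20 = 1654 + 33/20 = 33113/20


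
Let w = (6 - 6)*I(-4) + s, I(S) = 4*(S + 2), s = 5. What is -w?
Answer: -5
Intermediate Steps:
I(S) = 8 + 4*S (I(S) = 4*(2 + S) = 8 + 4*S)
w = 5 (w = (6 - 6)*(8 + 4*(-4)) + 5 = 0*(8 - 16) + 5 = 0*(-8) + 5 = 0 + 5 = 5)
-w = -1*5 = -5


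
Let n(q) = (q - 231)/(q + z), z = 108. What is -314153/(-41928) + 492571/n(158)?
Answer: -5493546559039/3060744 ≈ -1.7948e+6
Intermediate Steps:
n(q) = (-231 + q)/(108 + q) (n(q) = (q - 231)/(q + 108) = (-231 + q)/(108 + q))
-314153/(-41928) + 492571/n(158) = -314153/(-41928) + 492571/(((-231 + 158)/(108 + 158))) = -314153*(-1/41928) + 492571/((-73/266)) = 314153/41928 + 492571/(((1/266)*(-73))) = 314153/41928 + 492571/(-73/266) = 314153/41928 + 492571*(-266/73) = 314153/41928 - 131023886/73 = -5493546559039/3060744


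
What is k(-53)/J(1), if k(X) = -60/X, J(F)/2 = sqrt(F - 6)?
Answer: -6*I*sqrt(5)/53 ≈ -0.25314*I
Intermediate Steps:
J(F) = 2*sqrt(-6 + F) (J(F) = 2*sqrt(F - 6) = 2*sqrt(-6 + F))
k(-53)/J(1) = (-60/(-53))/((2*sqrt(-6 + 1))) = (-60*(-1/53))/((2*sqrt(-5))) = 60/(53*((2*(I*sqrt(5))))) = 60/(53*((2*I*sqrt(5)))) = 60*(-I*sqrt(5)/10)/53 = -6*I*sqrt(5)/53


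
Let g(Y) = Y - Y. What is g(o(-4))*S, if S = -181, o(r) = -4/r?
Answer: 0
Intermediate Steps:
g(Y) = 0
g(o(-4))*S = 0*(-181) = 0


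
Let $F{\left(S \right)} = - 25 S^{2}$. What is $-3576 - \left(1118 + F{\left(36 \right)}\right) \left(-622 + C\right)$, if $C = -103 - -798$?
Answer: $2280010$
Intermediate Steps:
$C = 695$ ($C = -103 + 798 = 695$)
$-3576 - \left(1118 + F{\left(36 \right)}\right) \left(-622 + C\right) = -3576 - \left(1118 - 25 \cdot 36^{2}\right) \left(-622 + 695\right) = -3576 - \left(1118 - 32400\right) 73 = -3576 - \left(-31282\right) 73 = -3576 - -2283586 = -3576 + 2283586 = 2280010$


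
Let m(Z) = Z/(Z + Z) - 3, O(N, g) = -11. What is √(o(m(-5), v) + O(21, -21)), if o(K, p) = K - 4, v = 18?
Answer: I*√70/2 ≈ 4.1833*I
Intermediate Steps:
m(Z) = -5/2 (m(Z) = Z/((2*Z)) - 3 = Z*(1/(2*Z)) - 3 = ½ - 3 = -5/2)
o(K, p) = -4 + K
√(o(m(-5), v) + O(21, -21)) = √((-4 - 5/2) - 11) = √(-13/2 - 11) = √(-35/2) = I*√70/2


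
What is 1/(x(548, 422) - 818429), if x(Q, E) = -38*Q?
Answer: -1/839253 ≈ -1.1915e-6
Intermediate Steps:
1/(x(548, 422) - 818429) = 1/(-38*548 - 818429) = 1/(-20824 - 818429) = 1/(-839253) = -1/839253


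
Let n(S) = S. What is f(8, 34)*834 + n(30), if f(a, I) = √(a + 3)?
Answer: 30 + 834*√11 ≈ 2796.1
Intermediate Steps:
f(a, I) = √(3 + a)
f(8, 34)*834 + n(30) = √(3 + 8)*834 + 30 = √11*834 + 30 = 834*√11 + 30 = 30 + 834*√11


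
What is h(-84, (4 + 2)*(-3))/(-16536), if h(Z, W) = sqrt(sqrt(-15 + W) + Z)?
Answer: -sqrt(-84 + I*sqrt(33))/16536 ≈ -1.8941e-5 - 0.00055458*I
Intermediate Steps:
h(Z, W) = sqrt(Z + sqrt(-15 + W))
h(-84, (4 + 2)*(-3))/(-16536) = sqrt(-84 + sqrt(-15 + (4 + 2)*(-3)))/(-16536) = sqrt(-84 + sqrt(-15 + 6*(-3)))*(-1/16536) = sqrt(-84 + sqrt(-15 - 18))*(-1/16536) = sqrt(-84 + sqrt(-33))*(-1/16536) = sqrt(-84 + I*sqrt(33))*(-1/16536) = -sqrt(-84 + I*sqrt(33))/16536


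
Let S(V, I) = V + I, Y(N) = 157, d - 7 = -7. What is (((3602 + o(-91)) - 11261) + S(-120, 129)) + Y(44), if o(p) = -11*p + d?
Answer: -6492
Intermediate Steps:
d = 0 (d = 7 - 7 = 0)
S(V, I) = I + V
o(p) = -11*p (o(p) = -11*p + 0 = -11*p)
(((3602 + o(-91)) - 11261) + S(-120, 129)) + Y(44) = (((3602 - 11*(-91)) - 11261) + (129 - 120)) + 157 = (((3602 + 1001) - 11261) + 9) + 157 = ((4603 - 11261) + 9) + 157 = (-6658 + 9) + 157 = -6649 + 157 = -6492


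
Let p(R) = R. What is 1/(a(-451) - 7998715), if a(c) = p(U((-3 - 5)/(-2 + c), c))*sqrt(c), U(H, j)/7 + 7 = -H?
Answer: -1641408306435/13129157465139631084 + 10080609*I*sqrt(451)/13129157465139631084 ≈ -1.2502e-7 + 1.6306e-11*I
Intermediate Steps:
U(H, j) = -49 - 7*H (U(H, j) = -49 + 7*(-H) = -49 - 7*H)
a(c) = sqrt(c)*(-49 + 56/(-2 + c)) (a(c) = (-49 - 7*(-3 - 5)/(-2 + c))*sqrt(c) = (-49 - (-56)/(-2 + c))*sqrt(c) = (-49 + 56/(-2 + c))*sqrt(c) = sqrt(c)*(-49 + 56/(-2 + c)))
1/(a(-451) - 7998715) = 1/(sqrt(-451)*(154 - 49*(-451))/(-2 - 451) - 7998715) = 1/((I*sqrt(451))*(154 + 22099)/(-453) - 7998715) = 1/((I*sqrt(451))*(-1/453)*22253 - 7998715) = 1/(-22253*I*sqrt(451)/453 - 7998715) = 1/(-7998715 - 22253*I*sqrt(451)/453)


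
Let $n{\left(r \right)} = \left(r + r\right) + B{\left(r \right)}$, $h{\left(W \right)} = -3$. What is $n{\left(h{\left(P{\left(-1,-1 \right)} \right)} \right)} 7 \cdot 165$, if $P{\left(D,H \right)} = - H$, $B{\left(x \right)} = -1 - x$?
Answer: $-4620$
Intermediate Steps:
$n{\left(r \right)} = -1 + r$ ($n{\left(r \right)} = \left(r + r\right) - \left(1 + r\right) = 2 r - \left(1 + r\right) = -1 + r$)
$n{\left(h{\left(P{\left(-1,-1 \right)} \right)} \right)} 7 \cdot 165 = \left(-1 - 3\right) 7 \cdot 165 = \left(-4\right) 7 \cdot 165 = \left(-28\right) 165 = -4620$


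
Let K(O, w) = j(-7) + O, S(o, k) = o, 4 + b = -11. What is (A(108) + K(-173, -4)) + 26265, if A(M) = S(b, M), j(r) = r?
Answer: 26070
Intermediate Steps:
b = -15 (b = -4 - 11 = -15)
K(O, w) = -7 + O
A(M) = -15
(A(108) + K(-173, -4)) + 26265 = (-15 + (-7 - 173)) + 26265 = (-15 - 180) + 26265 = -195 + 26265 = 26070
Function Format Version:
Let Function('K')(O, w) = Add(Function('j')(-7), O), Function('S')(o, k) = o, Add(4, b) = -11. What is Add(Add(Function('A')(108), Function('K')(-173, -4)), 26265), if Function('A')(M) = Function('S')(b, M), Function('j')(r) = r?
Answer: 26070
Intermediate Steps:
b = -15 (b = Add(-4, -11) = -15)
Function('K')(O, w) = Add(-7, O)
Function('A')(M) = -15
Add(Add(Function('A')(108), Function('K')(-173, -4)), 26265) = Add(Add(-15, Add(-7, -173)), 26265) = Add(Add(-15, -180), 26265) = Add(-195, 26265) = 26070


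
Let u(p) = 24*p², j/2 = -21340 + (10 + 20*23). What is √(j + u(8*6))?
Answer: 2*√3389 ≈ 116.43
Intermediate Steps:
j = -41740 (j = 2*(-21340 + (10 + 20*23)) = 2*(-21340 + (10 + 460)) = 2*(-21340 + 470) = 2*(-20870) = -41740)
√(j + u(8*6)) = √(-41740 + 24*(8*6)²) = √(-41740 + 24*48²) = √(-41740 + 24*2304) = √(-41740 + 55296) = √13556 = 2*√3389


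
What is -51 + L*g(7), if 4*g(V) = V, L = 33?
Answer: 27/4 ≈ 6.7500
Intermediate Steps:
g(V) = V/4
-51 + L*g(7) = -51 + 33*((1/4)*7) = -51 + 33*(7/4) = -51 + 231/4 = 27/4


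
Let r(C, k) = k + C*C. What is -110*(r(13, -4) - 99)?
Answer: -7260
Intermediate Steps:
r(C, k) = k + C**2
-110*(r(13, -4) - 99) = -110*((-4 + 13**2) - 99) = -110*((-4 + 169) - 99) = -110*(165 - 99) = -110*66 = -7260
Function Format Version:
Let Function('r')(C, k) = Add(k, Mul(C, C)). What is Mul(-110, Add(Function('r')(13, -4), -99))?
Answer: -7260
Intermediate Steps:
Function('r')(C, k) = Add(k, Pow(C, 2))
Mul(-110, Add(Function('r')(13, -4), -99)) = Mul(-110, Add(Add(-4, Pow(13, 2)), -99)) = Mul(-110, Add(Add(-4, 169), -99)) = Mul(-110, Add(165, -99)) = Mul(-110, 66) = -7260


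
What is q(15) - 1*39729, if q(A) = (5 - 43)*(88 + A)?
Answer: -43643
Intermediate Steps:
q(A) = -3344 - 38*A (q(A) = -38*(88 + A) = -3344 - 38*A)
q(15) - 1*39729 = (-3344 - 38*15) - 1*39729 = (-3344 - 570) - 39729 = -3914 - 39729 = -43643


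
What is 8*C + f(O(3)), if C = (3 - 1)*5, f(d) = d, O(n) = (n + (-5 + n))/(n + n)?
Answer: 481/6 ≈ 80.167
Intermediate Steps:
O(n) = (-5 + 2*n)/(2*n) (O(n) = (-5 + 2*n)/((2*n)) = (-5 + 2*n)*(1/(2*n)) = (-5 + 2*n)/(2*n))
C = 10 (C = 2*5 = 10)
8*C + f(O(3)) = 8*10 + (-5/2 + 3)/3 = 80 + (⅓)*(½) = 80 + ⅙ = 481/6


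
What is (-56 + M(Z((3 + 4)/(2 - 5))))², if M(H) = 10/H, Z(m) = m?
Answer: 178084/49 ≈ 3634.4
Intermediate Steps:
(-56 + M(Z((3 + 4)/(2 - 5))))² = (-56 + 10/(((3 + 4)/(2 - 5))))² = (-56 + 10/((7/(-3))))² = (-56 + 10/((7*(-⅓))))² = (-56 + 10/(-7/3))² = (-56 + 10*(-3/7))² = (-56 - 30/7)² = (-422/7)² = 178084/49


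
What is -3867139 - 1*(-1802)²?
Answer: -7114343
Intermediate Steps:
-3867139 - 1*(-1802)² = -3867139 - 1*3247204 = -3867139 - 3247204 = -7114343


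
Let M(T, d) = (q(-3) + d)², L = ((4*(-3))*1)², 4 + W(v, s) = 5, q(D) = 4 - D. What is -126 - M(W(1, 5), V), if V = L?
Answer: -22927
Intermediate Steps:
W(v, s) = 1 (W(v, s) = -4 + 5 = 1)
L = 144 (L = (-12*1)² = (-12)² = 144)
V = 144
M(T, d) = (7 + d)² (M(T, d) = ((4 - 1*(-3)) + d)² = ((4 + 3) + d)² = (7 + d)²)
-126 - M(W(1, 5), V) = -126 - (7 + 144)² = -126 - 1*151² = -126 - 1*22801 = -126 - 22801 = -22927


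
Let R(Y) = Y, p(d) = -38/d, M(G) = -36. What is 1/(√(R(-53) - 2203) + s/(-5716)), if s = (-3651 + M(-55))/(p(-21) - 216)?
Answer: -663564049512/497097048774046691 - 2644133227530496*I*√141/1491291146322140073 ≈ -1.3349e-6 - 0.021054*I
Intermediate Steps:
s = 77427/4498 (s = (-3651 - 36)/(-38/(-21) - 216) = -3687/(-38*(-1/21) - 216) = -3687/(38/21 - 216) = -3687/(-4498/21) = -3687*(-21/4498) = 77427/4498 ≈ 17.214)
1/(√(R(-53) - 2203) + s/(-5716)) = 1/(√(-53 - 2203) + (77427/4498)/(-5716)) = 1/(√(-2256) + (77427/4498)*(-1/5716)) = 1/(4*I*√141 - 77427/25710568) = 1/(-77427/25710568 + 4*I*√141)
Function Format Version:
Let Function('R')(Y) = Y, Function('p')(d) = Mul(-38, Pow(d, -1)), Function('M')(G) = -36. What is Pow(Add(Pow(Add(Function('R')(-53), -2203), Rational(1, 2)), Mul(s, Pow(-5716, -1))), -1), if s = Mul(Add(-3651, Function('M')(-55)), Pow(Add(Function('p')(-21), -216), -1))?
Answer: Add(Rational(-663564049512, 497097048774046691), Mul(Rational(-2644133227530496, 1491291146322140073), I, Pow(141, Rational(1, 2)))) ≈ Add(-1.3349e-6, Mul(-0.021054, I))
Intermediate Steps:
s = Rational(77427, 4498) (s = Mul(Add(-3651, -36), Pow(Add(Mul(-38, Pow(-21, -1)), -216), -1)) = Mul(-3687, Pow(Add(Mul(-38, Rational(-1, 21)), -216), -1)) = Mul(-3687, Pow(Add(Rational(38, 21), -216), -1)) = Mul(-3687, Pow(Rational(-4498, 21), -1)) = Mul(-3687, Rational(-21, 4498)) = Rational(77427, 4498) ≈ 17.214)
Pow(Add(Pow(Add(Function('R')(-53), -2203), Rational(1, 2)), Mul(s, Pow(-5716, -1))), -1) = Pow(Add(Pow(Add(-53, -2203), Rational(1, 2)), Mul(Rational(77427, 4498), Pow(-5716, -1))), -1) = Pow(Add(Pow(-2256, Rational(1, 2)), Mul(Rational(77427, 4498), Rational(-1, 5716))), -1) = Pow(Add(Mul(4, I, Pow(141, Rational(1, 2))), Rational(-77427, 25710568)), -1) = Pow(Add(Rational(-77427, 25710568), Mul(4, I, Pow(141, Rational(1, 2)))), -1)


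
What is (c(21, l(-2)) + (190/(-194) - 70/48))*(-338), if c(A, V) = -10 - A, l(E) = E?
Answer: 13155467/1164 ≈ 11302.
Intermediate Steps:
(c(21, l(-2)) + (190/(-194) - 70/48))*(-338) = ((-10 - 1*21) + (190/(-194) - 70/48))*(-338) = ((-10 - 21) + (190*(-1/194) - 70*1/48))*(-338) = (-31 + (-95/97 - 35/24))*(-338) = (-31 - 5675/2328)*(-338) = -77843/2328*(-338) = 13155467/1164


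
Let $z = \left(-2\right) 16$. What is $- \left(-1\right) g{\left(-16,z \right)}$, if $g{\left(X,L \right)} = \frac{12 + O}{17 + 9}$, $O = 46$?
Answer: $\frac{29}{13} \approx 2.2308$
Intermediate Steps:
$z = -32$
$g{\left(X,L \right)} = \frac{29}{13}$ ($g{\left(X,L \right)} = \frac{12 + 46}{17 + 9} = \frac{58}{26} = 58 \cdot \frac{1}{26} = \frac{29}{13}$)
$- \left(-1\right) g{\left(-16,z \right)} = - \frac{\left(-1\right) 29}{13} = \left(-1\right) \left(- \frac{29}{13}\right) = \frac{29}{13}$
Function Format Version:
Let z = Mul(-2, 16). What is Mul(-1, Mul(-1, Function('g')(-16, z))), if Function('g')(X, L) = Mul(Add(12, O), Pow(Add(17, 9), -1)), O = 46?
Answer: Rational(29, 13) ≈ 2.2308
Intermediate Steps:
z = -32
Function('g')(X, L) = Rational(29, 13) (Function('g')(X, L) = Mul(Add(12, 46), Pow(Add(17, 9), -1)) = Mul(58, Pow(26, -1)) = Mul(58, Rational(1, 26)) = Rational(29, 13))
Mul(-1, Mul(-1, Function('g')(-16, z))) = Mul(-1, Mul(-1, Rational(29, 13))) = Mul(-1, Rational(-29, 13)) = Rational(29, 13)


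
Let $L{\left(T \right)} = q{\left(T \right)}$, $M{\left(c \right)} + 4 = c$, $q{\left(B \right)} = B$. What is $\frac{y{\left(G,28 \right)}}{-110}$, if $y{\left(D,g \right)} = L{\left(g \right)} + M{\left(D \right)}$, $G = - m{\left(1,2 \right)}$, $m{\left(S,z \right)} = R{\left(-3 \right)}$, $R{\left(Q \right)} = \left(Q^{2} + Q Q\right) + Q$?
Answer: $- \frac{9}{110} \approx -0.081818$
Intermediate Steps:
$M{\left(c \right)} = -4 + c$
$R{\left(Q \right)} = Q + 2 Q^{2}$ ($R{\left(Q \right)} = \left(Q^{2} + Q^{2}\right) + Q = 2 Q^{2} + Q = Q + 2 Q^{2}$)
$L{\left(T \right)} = T$
$m{\left(S,z \right)} = 15$ ($m{\left(S,z \right)} = - 3 \left(1 + 2 \left(-3\right)\right) = - 3 \left(1 - 6\right) = \left(-3\right) \left(-5\right) = 15$)
$G = -15$ ($G = \left(-1\right) 15 = -15$)
$y{\left(D,g \right)} = -4 + D + g$ ($y{\left(D,g \right)} = g + \left(-4 + D\right) = -4 + D + g$)
$\frac{y{\left(G,28 \right)}}{-110} = \frac{-4 - 15 + 28}{-110} = 9 \left(- \frac{1}{110}\right) = - \frac{9}{110}$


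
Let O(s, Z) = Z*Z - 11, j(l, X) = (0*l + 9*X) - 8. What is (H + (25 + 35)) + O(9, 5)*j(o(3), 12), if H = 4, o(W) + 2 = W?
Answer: 1464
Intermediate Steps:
o(W) = -2 + W
j(l, X) = -8 + 9*X (j(l, X) = (0 + 9*X) - 8 = 9*X - 8 = -8 + 9*X)
O(s, Z) = -11 + Z² (O(s, Z) = Z² - 11 = -11 + Z²)
(H + (25 + 35)) + O(9, 5)*j(o(3), 12) = (4 + (25 + 35)) + (-11 + 5²)*(-8 + 9*12) = (4 + 60) + (-11 + 25)*(-8 + 108) = 64 + 14*100 = 64 + 1400 = 1464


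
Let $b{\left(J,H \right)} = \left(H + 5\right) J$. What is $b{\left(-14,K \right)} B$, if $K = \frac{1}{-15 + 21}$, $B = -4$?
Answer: $\frac{868}{3} \approx 289.33$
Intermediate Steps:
$K = \frac{1}{6} \approx 0.16667$
$b{\left(J,H \right)} = J \left(5 + H\right)$ ($b{\left(J,H \right)} = \left(5 + H\right) J = J \left(5 + H\right)$)
$b{\left(-14,K \right)} B = - 14 \left(5 + \frac{1}{6}\right) \left(-4\right) = \left(-14\right) \frac{31}{6} \left(-4\right) = \left(- \frac{217}{3}\right) \left(-4\right) = \frac{868}{3}$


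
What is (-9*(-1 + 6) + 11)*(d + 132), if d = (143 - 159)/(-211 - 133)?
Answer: -193052/43 ≈ -4489.6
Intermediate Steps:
d = 2/43 (d = -16/(-344) = -16*(-1/344) = 2/43 ≈ 0.046512)
(-9*(-1 + 6) + 11)*(d + 132) = (-9*(-1 + 6) + 11)*(2/43 + 132) = (-9*5 + 11)*(5678/43) = (-45 + 11)*(5678/43) = -34*5678/43 = -193052/43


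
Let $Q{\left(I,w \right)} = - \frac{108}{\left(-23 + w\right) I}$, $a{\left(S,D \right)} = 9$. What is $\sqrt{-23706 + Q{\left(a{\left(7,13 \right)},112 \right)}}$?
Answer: $\frac{i \sqrt{187776294}}{89} \approx 153.97 i$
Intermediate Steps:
$Q{\left(I,w \right)} = - \frac{108}{I \left(-23 + w\right)}$
$\sqrt{-23706 + Q{\left(a{\left(7,13 \right)},112 \right)}} = \sqrt{-23706 - \frac{108}{9 \left(-23 + 112\right)}} = \sqrt{-23706 - \frac{12}{89}} = \sqrt{- \frac{2109846}{89}} = \frac{i \sqrt{187776294}}{89}$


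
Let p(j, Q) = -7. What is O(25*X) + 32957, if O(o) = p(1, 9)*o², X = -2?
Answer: 15457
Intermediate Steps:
O(o) = -7*o²
O(25*X) + 32957 = -7*(25*(-2))² + 32957 = -7*(-50)² + 32957 = -7*2500 + 32957 = -17500 + 32957 = 15457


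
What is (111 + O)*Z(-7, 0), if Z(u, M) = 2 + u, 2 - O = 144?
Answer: 155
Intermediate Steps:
O = -142 (O = 2 - 1*144 = 2 - 144 = -142)
(111 + O)*Z(-7, 0) = (111 - 142)*(2 - 7) = -31*(-5) = 155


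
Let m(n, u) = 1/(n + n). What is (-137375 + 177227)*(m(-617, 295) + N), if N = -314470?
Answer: -7732403477406/617 ≈ -1.2532e+10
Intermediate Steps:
m(n, u) = 1/(2*n)
(-137375 + 177227)*(m(-617, 295) + N) = (-137375 + 177227)*((½)/(-617) - 314470) = 39852*((½)*(-1/617) - 314470) = 39852*(-1/1234 - 314470) = 39852*(-388055981/1234) = -7732403477406/617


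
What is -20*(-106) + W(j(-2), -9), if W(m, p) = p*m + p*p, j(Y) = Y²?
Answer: 2165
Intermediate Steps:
W(m, p) = p² + m*p (W(m, p) = m*p + p² = p² + m*p)
-20*(-106) + W(j(-2), -9) = -20*(-106) - 9*((-2)² - 9) = 2120 - 9*(4 - 9) = 2120 - 9*(-5) = 2120 + 45 = 2165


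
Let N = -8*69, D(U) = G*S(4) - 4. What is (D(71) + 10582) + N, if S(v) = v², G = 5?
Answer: 10106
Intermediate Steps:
D(U) = 76 (D(U) = 5*4² - 4 = 5*16 - 4 = 80 - 4 = 76)
N = -552
(D(71) + 10582) + N = (76 + 10582) - 552 = 10658 - 552 = 10106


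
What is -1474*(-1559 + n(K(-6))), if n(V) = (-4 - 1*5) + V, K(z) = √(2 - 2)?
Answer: 2311232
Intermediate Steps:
K(z) = 0 (K(z) = √0 = 0)
n(V) = -9 + V (n(V) = (-4 - 5) + V = -9 + V)
-1474*(-1559 + n(K(-6))) = -1474*(-1559 + (-9 + 0)) = -1474*(-1559 - 9) = -1474*(-1568) = 2311232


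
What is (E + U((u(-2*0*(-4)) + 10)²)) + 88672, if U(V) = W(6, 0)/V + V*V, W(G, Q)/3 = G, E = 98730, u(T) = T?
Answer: 9870109/50 ≈ 1.9740e+5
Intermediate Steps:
W(G, Q) = 3*G
U(V) = V² + 18/V (U(V) = (3*6)/V + V*V = 18/V + V² = V² + 18/V)
(E + U((u(-2*0*(-4)) + 10)²)) + 88672 = (98730 + (18 + ((-2*0*(-4) + 10)²)³)/((-2*0*(-4) + 10)²)) + 88672 = (98730 + (18 + ((0*(-4) + 10)²)³)/((0*(-4) + 10)²)) + 88672 = (98730 + (18 + ((0 + 10)²)³)/((0 + 10)²)) + 88672 = (98730 + (18 + (10²)³)/(10²)) + 88672 = (98730 + (18 + 100³)/100) + 88672 = (98730 + (18 + 1000000)/100) + 88672 = (98730 + (1/100)*1000018) + 88672 = (98730 + 500009/50) + 88672 = 5436509/50 + 88672 = 9870109/50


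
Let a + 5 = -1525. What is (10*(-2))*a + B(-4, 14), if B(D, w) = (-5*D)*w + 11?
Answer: 30891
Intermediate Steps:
a = -1530 (a = -5 - 1525 = -1530)
B(D, w) = 11 - 5*D*w (B(D, w) = -5*D*w + 11 = 11 - 5*D*w)
(10*(-2))*a + B(-4, 14) = (10*(-2))*(-1530) + (11 - 5*(-4)*14) = -20*(-1530) + (11 + 280) = 30600 + 291 = 30891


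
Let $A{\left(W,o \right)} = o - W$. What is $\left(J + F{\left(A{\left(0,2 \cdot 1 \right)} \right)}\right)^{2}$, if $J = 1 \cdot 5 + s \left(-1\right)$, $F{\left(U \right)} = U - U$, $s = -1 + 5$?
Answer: $1$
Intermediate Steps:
$s = 4$
$F{\left(U \right)} = 0$
$J = 1$ ($J = 1 \cdot 5 + 4 \left(-1\right) = 5 - 4 = 1$)
$\left(J + F{\left(A{\left(0,2 \cdot 1 \right)} \right)}\right)^{2} = \left(1 + 0\right)^{2} = 1^{2} = 1$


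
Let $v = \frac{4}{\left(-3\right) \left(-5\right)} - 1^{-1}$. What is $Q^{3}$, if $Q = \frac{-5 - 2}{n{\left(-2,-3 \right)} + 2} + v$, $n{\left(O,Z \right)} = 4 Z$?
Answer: $- \frac{1}{27000} \approx -3.7037 \cdot 10^{-5}$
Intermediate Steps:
$v = - \frac{11}{15}$ ($v = \frac{4}{15} - 1 = - \frac{11}{15} \approx -0.73333$)
$Q = - \frac{1}{30}$ ($Q = \frac{-5 - 2}{4 \left(-3\right) + 2} - \frac{11}{15} = - \frac{7}{-12 + 2} - \frac{11}{15} = - \frac{7}{-10} - \frac{11}{15} = \left(-7\right) \left(- \frac{1}{10}\right) - \frac{11}{15} = \frac{7}{10} - \frac{11}{15} = - \frac{1}{30} \approx -0.033333$)
$Q^{3} = \left(- \frac{1}{30}\right)^{3} = - \frac{1}{27000}$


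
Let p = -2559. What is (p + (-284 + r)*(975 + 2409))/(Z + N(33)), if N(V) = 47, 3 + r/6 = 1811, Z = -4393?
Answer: -35746017/4346 ≈ -8225.0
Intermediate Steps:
r = 10848 (r = -18 + 6*1811 = -18 + 10866 = 10848)
(p + (-284 + r)*(975 + 2409))/(Z + N(33)) = (-2559 + (-284 + 10848)*(975 + 2409))/(-4393 + 47) = (-2559 + 10564*3384)/(-4346) = (-2559 + 35748576)*(-1/4346) = 35746017*(-1/4346) = -35746017/4346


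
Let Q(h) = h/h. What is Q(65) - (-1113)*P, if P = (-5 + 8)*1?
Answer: 3340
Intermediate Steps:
Q(h) = 1
P = 3 (P = 3*1 = 3)
Q(65) - (-1113)*P = 1 - (-1113)*3 = 1 - 1*(-3339) = 1 + 3339 = 3340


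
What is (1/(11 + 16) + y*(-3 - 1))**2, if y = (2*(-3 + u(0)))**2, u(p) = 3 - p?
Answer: 1/729 ≈ 0.0013717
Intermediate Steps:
y = 0 (y = (2*(-3 + (3 - 1*0)))**2 = (2*(-3 + (3 + 0)))**2 = (2*(-3 + 3))**2 = (2*0)**2 = 0**2 = 0)
(1/(11 + 16) + y*(-3 - 1))**2 = (1/(11 + 16) + 0*(-3 - 1))**2 = (1/27 + 0*(-4))**2 = (1/27 + 0)**2 = (1/27)**2 = 1/729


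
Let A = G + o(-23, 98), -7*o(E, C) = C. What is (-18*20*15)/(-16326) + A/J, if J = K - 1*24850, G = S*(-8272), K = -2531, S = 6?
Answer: 53243222/24834567 ≈ 2.1439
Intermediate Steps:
o(E, C) = -C/7
G = -49632 (G = 6*(-8272) = -49632)
J = -27381 (J = -2531 - 1*24850 = -2531 - 24850 = -27381)
A = -49646 (A = -49632 - 1/7*98 = -49632 - 14 = -49646)
(-18*20*15)/(-16326) + A/J = (-18*20*15)/(-16326) - 49646/(-27381) = -360*15*(-1/16326) - 49646*(-1/27381) = -5400*(-1/16326) + 49646/27381 = 300/907 + 49646/27381 = 53243222/24834567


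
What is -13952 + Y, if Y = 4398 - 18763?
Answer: -28317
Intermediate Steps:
Y = -14365
-13952 + Y = -13952 - 14365 = -28317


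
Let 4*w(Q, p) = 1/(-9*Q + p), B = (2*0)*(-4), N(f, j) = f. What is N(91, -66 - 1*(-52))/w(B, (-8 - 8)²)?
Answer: 93184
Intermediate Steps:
B = 0 (B = 0*(-4) = 0)
w(Q, p) = 1/(4*(p - 9*Q)) (w(Q, p) = 1/(4*(-9*Q + p)) = 1/(4*(p - 9*Q)))
N(91, -66 - 1*(-52))/w(B, (-8 - 8)²) = 91/((1/(4*((-8 - 8)² - 9*0)))) = 91/((1/(4*((-16)² + 0)))) = 91/((1/(4*(256 + 0)))) = 91/(((¼)/256)) = 91/(((¼)*(1/256))) = 91/(1/1024) = 91*1024 = 93184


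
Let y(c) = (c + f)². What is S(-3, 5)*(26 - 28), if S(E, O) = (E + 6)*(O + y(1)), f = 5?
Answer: -246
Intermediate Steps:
y(c) = (5 + c)² (y(c) = (c + 5)² = (5 + c)²)
S(E, O) = (6 + E)*(36 + O) (S(E, O) = (E + 6)*(O + (5 + 1)²) = (6 + E)*(O + 6²) = (6 + E)*(O + 36) = (6 + E)*(36 + O))
S(-3, 5)*(26 - 28) = (216 + 6*5 + 36*(-3) - 3*5)*(26 - 28) = (216 + 30 - 108 - 15)*(-2) = 123*(-2) = -246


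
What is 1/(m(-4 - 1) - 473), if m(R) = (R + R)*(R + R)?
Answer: -1/373 ≈ -0.0026810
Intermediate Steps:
m(R) = 4*R**2 (m(R) = (2*R)*(2*R) = 4*R**2)
1/(m(-4 - 1) - 473) = 1/(4*(-4 - 1)**2 - 473) = 1/(4*(-5)**2 - 473) = 1/(4*25 - 473) = 1/(100 - 473) = 1/(-373) = -1/373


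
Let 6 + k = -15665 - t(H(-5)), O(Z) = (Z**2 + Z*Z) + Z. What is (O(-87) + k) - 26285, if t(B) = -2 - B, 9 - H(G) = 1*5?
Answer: -26899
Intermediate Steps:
H(G) = 4 (H(G) = 9 - 5 = 4)
O(Z) = Z + 2*Z**2 (O(Z) = (Z**2 + Z**2) + Z = 2*Z**2 + Z = Z + 2*Z**2)
k = -15665 (k = -6 + (-15665 - (-2 - 1*4)) = -6 + (-15665 - (-2 - 4)) = -6 + (-15665 - 1*(-6)) = -6 + (-15665 + 6) = -6 - 15659 = -15665)
(O(-87) + k) - 26285 = (-87*(1 + 2*(-87)) - 15665) - 26285 = (-87*(1 - 174) - 15665) - 26285 = (-87*(-173) - 15665) - 26285 = (15051 - 15665) - 26285 = -614 - 26285 = -26899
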